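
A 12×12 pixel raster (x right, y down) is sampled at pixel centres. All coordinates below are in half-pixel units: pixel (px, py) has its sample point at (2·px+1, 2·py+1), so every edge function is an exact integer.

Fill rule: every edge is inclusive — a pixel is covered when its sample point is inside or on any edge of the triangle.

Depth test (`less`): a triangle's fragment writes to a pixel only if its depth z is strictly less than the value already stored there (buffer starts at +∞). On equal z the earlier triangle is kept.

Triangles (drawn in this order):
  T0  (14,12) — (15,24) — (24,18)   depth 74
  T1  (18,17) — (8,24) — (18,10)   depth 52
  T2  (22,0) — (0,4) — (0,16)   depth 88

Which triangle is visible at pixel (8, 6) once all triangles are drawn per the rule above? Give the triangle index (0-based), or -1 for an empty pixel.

T0:
  2·area = 114  (B↔C swapped to make it positive)
  edge (14, 12)→(24, 18): d=(10,6) inclusive
  edge (24, 18)→(15, 24): d=(-9,6) inclusive
  edge (15, 24)→(14, 12): d=(-1,-12) inclusive
    (4,4)@(9, 9): e=[0,171,-57] → ·  [on edge]
    (7,6)@(15, 13): e=[4,99,11] → █
    (8,6)@(17, 13): e=[-8,87,35] → ·
    (7,7)@(15, 15): e=[24,81,9] → █
    (8,7)@(17, 15): e=[12,69,33] → █
    (9,7)@(19, 15): e=[0,57,57] → █  [on edge]
    (10,7)@(21, 15): e=[-12,45,81] → ·
    (7,8)@(15, 17): e=[44,63,7] → █
    (10,8)@(21, 17): e=[8,27,79] → █
    (11,8)@(23, 17): e=[-4,15,103] → ·
    (7,9)@(15, 19): e=[64,45,5] → █
    (11,9)@(23, 19): e=[16,-3,101] → ·
  covered (16 px):
    · · · · · · · · · · · ·
    · · · · · · · · · · · ·
    · · · · · · · · · · · ·
    · · · · · · · · · · · ·
    · · · · · · · · · · · ·
    · · · · · · · · · · · ·
    · · · · · · · █ · · · ·
    · · · · · · · █ █ █ · ·
    · · · · · · · █ █ █ █ ·
    · · · · · · · █ █ █ █ ·
    · · · · · · · █ █ █ · ·
    · · · · · · · █ · · · ·
T1:
  2·area = 70
  edge (18, 17)→(8, 24): d=(-10,7) inclusive
  edge (8, 24)→(18, 10): d=(10,-14) inclusive
  edge (18, 10)→(18, 17): d=(0,7) inclusive
    (11,1)@(23, 3): e=[105,0,-35] → ·  [on edge]
    (8,6)@(17, 13): e=[47,16,7] → █
    (9,6)@(19, 13): e=[33,44,-7] → ·
    (7,7)@(15, 15): e=[41,8,21] → █
    (9,7)@(19, 15): e=[13,64,-7] → ·
    (6,8)@(13, 17): e=[35,0,35] → █  [on edge]
    (9,8)@(19, 17): e=[-7,84,-7] → ·
    (6,9)@(13, 19): e=[15,20,35] → █
    (8,9)@(17, 19): e=[-13,76,7] → ·
    (5,10)@(11, 21): e=[9,12,49] → █
    (6,10)@(13, 21): e=[-5,40,35] → ·
    (7,10)@(15, 21): e=[-19,68,21] → ·
  covered (10 px):
    · · · · · · · · · · · ·
    · · · · · · · · · · · ·
    · · · · · · · · · · · ·
    · · · · · · · · · · · ·
    · · · · · · · · · · · ·
    · · · · · · · · · · · ·
    · · · · · · · · █ · · ·
    · · · · · · · █ █ · · ·
    · · · · · · █ █ █ · · ·
    · · · · · · █ █ · · · ·
    · · · · · █ · · · · · ·
    · · · · █ · · · · · · ·
T2:
  2·area = 264  (B↔C swapped to make it positive)
  edge (22, 0)→(0, 16): d=(-22,16) inclusive
  edge (0, 16)→(0, 4): d=(0,-12) inclusive
  edge (0, 4)→(22, 0): d=(22,-4) inclusive
    (8,0)@(17, 1): e=[58,204,2] → █
    (9,0)@(19, 1): e=[26,228,10] → █
    (10,0)@(21, 1): e=[-6,252,18] → ·
    (3,1)@(7, 3): e=[174,84,6] → █
    (4,1)@(9, 3): e=[142,108,14] → █
    (5,1)@(11, 3): e=[110,132,22] → █
    (6,1)@(13, 3): e=[78,156,30] → █
    (7,1)@(15, 3): e=[46,180,38] → █
    (9,1)@(19, 3): e=[-18,228,54] → ·
    (0,2)@(1, 5): e=[226,12,26] → █
    (1,2)@(3, 5): e=[194,36,34] → █
    (2,2)@(5, 5): e=[162,60,42] → █
  covered (33 px):
    · · · · · · · · █ █ · ·
    · · · █ █ █ █ █ █ · · ·
    █ █ █ █ █ █ █ █ · · · ·
    █ █ █ █ █ █ · · · · · ·
    █ █ █ █ █ · · · · · · ·
    █ █ █ · · · · · · · · ·
    █ █ · · · · · · · · · ·
    █ · · · · · · · · · · ·
    · · · · · · · · · · · ·
    · · · · · · · · · · · ·
    · · · · · · · · · · · ·
    · · · · · · · · · · · ·

Z-buffer (winner per pixel, '.' = empty):
  . . . . . . . . 2 2 . .
  . . . 2 2 2 2 2 2 . . .
  2 2 2 2 2 2 2 2 . . . .
  2 2 2 2 2 2 . . . . . .
  2 2 2 2 2 . . . . . . .
  2 2 2 . . . . . . . . .
  2 2 . . . . . 0 1 . . .
  2 . . . . . . 1 1 0 . .
  . . . . . . 1 1 1 0 0 .
  . . . . . . 1 1 0 0 0 .
  . . . . . 1 . 0 0 0 . .
  . . . . 1 . . 0 . . . .

Answer: 1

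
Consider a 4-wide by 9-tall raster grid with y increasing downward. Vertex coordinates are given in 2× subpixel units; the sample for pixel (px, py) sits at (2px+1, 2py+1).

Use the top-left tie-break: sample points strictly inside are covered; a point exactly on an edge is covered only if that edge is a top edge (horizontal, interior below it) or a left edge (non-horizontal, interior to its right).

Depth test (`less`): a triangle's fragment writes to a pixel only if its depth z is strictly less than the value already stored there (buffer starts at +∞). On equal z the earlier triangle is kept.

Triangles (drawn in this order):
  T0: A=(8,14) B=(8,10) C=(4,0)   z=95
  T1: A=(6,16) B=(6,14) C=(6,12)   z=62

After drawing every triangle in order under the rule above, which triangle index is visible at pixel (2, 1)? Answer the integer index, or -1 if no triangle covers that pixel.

T0:
  2·area = 16  (B↔C swapped to make it positive)
  edge (8, 14)→(4, 0): d=(-4,-14) top-left  bias=+0
  edge (4, 0)→(8, 10): d=(4,10) right/bottom  bias=-1
  edge (8, 10)→(8, 14): d=(0,4) right/bottom  bias=-1
    (2,1)@(5, 3): e=[2,2,12] → █
    (3,1)@(7, 3): e=[30,-18,4] → ·
    (2,2)@(5, 5): e=[-6,10,12] → ·
    (3,4)@(7, 9): e=[6,6,4] → █
    (3,5)@(7, 11): e=[-2,14,4] → ·
  covered (2 px):
    · · · ·
    · · █ ·
    · · · ·
    · · · ·
    · · · █
    · · · ·
    · · · ·
    · · · ·
    · · · ·
T1:
  degenerate (2·area = 0) — covers nothing

Z-buffer (winner per pixel, '.' = empty):
  . . . .
  . . 0 .
  . . . .
  . . . .
  . . . 0
  . . . .
  . . . .
  . . . .
  . . . .

Answer: 0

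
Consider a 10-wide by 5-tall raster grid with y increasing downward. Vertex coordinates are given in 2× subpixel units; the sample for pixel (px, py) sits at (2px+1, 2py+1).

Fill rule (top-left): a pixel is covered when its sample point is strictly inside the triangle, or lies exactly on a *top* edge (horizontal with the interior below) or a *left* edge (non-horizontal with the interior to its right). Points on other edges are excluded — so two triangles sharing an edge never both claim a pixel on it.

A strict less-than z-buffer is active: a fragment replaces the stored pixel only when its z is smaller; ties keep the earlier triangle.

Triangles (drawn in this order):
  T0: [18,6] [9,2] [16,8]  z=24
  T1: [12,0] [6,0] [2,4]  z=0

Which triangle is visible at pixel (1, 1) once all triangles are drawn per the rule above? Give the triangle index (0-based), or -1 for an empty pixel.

T0:
  2·area = 26  (B↔C swapped to make it positive)
  edge (18, 6)→(16, 8): d=(-2,2) right/bottom  bias=-1
  edge (16, 8)→(9, 2): d=(-7,-6) top-left  bias=+0
  edge (9, 2)→(18, 6): d=(9,4) right/bottom  bias=-1
    (5,1)@(11, 3): e=[20,5,1] → #
    (6,1)@(13, 3): e=[16,17,-7] → ·
    (5,2)@(11, 5): e=[16,-9,19] → ·
    (6,2)@(13, 5): e=[12,3,11] → #
    (7,2)@(15, 5): e=[8,15,3] → #
    (8,2)@(17, 5): e=[4,27,-5] → ·
    (9,2)@(19, 5): e=[0,39,-13] → ·  [on edge]
    (6,3)@(13, 7): e=[8,-11,29] → ·
    (7,3)@(15, 7): e=[4,1,21] → #
    (8,3)@(17, 7): e=[0,13,13] → ·  [on edge]
    (7,4)@(15, 9): e=[0,-13,39] → ·  [on edge]
  covered (4 px):
    · · · · · · · · · ·
    · · · · · # · · · ·
    · · · · · · # # · ·
    · · · · · · · # · ·
    · · · · · · · · · ·
T1:
  2·area = 24  (B↔C swapped to make it positive)
  edge (12, 0)→(2, 4): d=(-10,4) right/bottom  bias=-1
  edge (2, 4)→(6, 0): d=(4,-4) top-left  bias=+0
  edge (6, 0)→(12, 0): d=(6,0) top-left  bias=+0
    (2,0)@(5, 1): e=[18,0,6] → #  [on edge]
    (3,0)@(7, 1): e=[10,8,6] → #
    (4,0)@(9, 1): e=[2,16,6] → #
    (5,0)@(11, 1): e=[-6,24,6] → ·
    (1,1)@(3, 3): e=[6,0,18] → #  [on edge]
    (2,1)@(5, 3): e=[-2,8,18] → ·
    (3,1)@(7, 3): e=[-10,16,18] → ·
    (4,1)@(9, 3): e=[-18,24,18] → ·
    (0,2)@(1, 5): e=[-6,0,30] → ·  [on edge]
    (1,2)@(3, 5): e=[-14,8,30] → ·
  covered (4 px):
    · · # # # · · · · ·
    · # · · · · · · · ·
    · · · · · · · · · ·
    · · · · · · · · · ·
    · · · · · · · · · ·

Z-buffer (winner per pixel, '.' = empty):
  . . 1 1 1 . . . . .
  . 1 . . . 0 . . . .
  . . . . . . 0 0 . .
  . . . . . . . 0 . .
  . . . . . . . . . .

Answer: 1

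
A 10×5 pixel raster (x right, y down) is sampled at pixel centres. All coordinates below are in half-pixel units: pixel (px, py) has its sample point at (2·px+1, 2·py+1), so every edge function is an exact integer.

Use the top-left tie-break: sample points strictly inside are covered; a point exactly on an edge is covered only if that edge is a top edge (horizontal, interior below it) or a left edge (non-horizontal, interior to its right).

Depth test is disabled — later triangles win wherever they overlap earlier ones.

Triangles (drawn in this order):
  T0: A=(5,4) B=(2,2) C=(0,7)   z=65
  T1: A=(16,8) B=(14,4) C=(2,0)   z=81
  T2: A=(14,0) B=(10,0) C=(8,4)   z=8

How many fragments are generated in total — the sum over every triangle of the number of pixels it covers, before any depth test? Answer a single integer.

T0:
  2·area = 19  (B↔C swapped to make it positive)
  edge (5, 4)→(0, 7): d=(-5,3) right/bottom  bias=-1
  edge (0, 7)→(2, 2): d=(2,-5) top-left  bias=+0
  edge (2, 2)→(5, 4): d=(3,2) right/bottom  bias=-1
    (1,1)@(3, 3): e=[11,7,1] → X
    (2,1)@(5, 3): e=[5,17,-3] → .
    (0,2)@(1, 5): e=[7,1,11] → X
    (2,2)@(5, 5): e=[-5,21,3] → .
    (0,3)@(1, 7): e=[-3,5,17] → .
    (1,3)@(3, 7): e=[-9,15,13] → .
  covered (3 px):
    . . . . . . . . . .
    . X . . . . . . . .
    X X . . . . . . . .
    . . . . . . . . . .
    . . . . . . . . . .
T1:
  2·area = 40  (B↔C swapped to make it positive)
  edge (16, 8)→(2, 0): d=(-14,-8) top-left  bias=+0
  edge (2, 0)→(14, 4): d=(12,4) right/bottom  bias=-1
  edge (14, 4)→(16, 8): d=(2,4) right/bottom  bias=-1
    (2,0)@(5, 1): e=[10,0,30] → .  [on edge]
    (4,1)@(9, 3): e=[14,8,18] → X
    (5,1)@(11, 3): e=[30,0,10] → .  [on edge]
    (4,2)@(9, 5): e=[-14,32,22] → .
    (5,2)@(11, 5): e=[2,24,14] → X
    (6,2)@(13, 5): e=[18,16,6] → X
    (7,2)@(15, 5): e=[34,8,-2] → .
    (8,2)@(17, 5): e=[50,0,-10] → .  [on edge]
    (5,3)@(11, 7): e=[-26,48,18] → .
    (6,3)@(13, 7): e=[-10,40,10] → .
    (7,3)@(15, 7): e=[6,32,2] → X
    (8,3)@(17, 7): e=[22,24,-6] → .
  covered (4 px):
    . . . . . . . . . .
    . . . . X . . . . .
    . . . . . X X . . .
    . . . . . . . X . .
    . . . . . . . . . .
T2:
  2·area = 16  (B↔C swapped to make it positive)
  edge (14, 0)→(8, 4): d=(-6,4) right/bottom  bias=-1
  edge (8, 4)→(10, 0): d=(2,-4) top-left  bias=+0
  edge (10, 0)→(14, 0): d=(4,0) top-left  bias=+0
    (5,0)@(11, 1): e=[6,6,4] → X
    (6,0)@(13, 1): e=[-2,14,4] → .
    (4,1)@(9, 3): e=[2,2,12] → X
    (5,1)@(11, 3): e=[-6,10,12] → .
    (4,2)@(9, 5): e=[-10,6,20] → .
  covered (2 px):
    . . . . . X . . . .
    . . . . X . . . . .
    . . . . . . . . . .
    . . . . . . . . . .
    . . . . . . . . . .

Final: 9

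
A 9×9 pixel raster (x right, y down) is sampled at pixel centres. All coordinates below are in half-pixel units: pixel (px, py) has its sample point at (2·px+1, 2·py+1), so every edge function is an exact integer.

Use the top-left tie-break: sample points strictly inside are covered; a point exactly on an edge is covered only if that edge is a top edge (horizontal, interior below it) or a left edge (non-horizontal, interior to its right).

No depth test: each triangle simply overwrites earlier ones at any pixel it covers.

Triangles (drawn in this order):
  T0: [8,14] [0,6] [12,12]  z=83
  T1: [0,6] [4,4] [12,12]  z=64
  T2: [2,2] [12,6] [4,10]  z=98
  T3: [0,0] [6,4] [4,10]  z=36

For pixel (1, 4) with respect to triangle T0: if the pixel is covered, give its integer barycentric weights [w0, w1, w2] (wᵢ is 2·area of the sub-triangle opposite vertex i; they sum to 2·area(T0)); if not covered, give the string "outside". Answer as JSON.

T0:
  2·area = 48
  edge (8, 14)→(0, 6): d=(-8,-8) top-left  bias=+0
  edge (0, 6)→(12, 12): d=(12,6) right/bottom  bias=-1
  edge (12, 12)→(8, 14): d=(-4,2) right/bottom  bias=-1
    (0,3)@(1, 7): e=[0,6,42] → █  [on edge]
    (1,3)@(3, 7): e=[16,-6,38] → ·
    (0,4)@(1, 9): e=[-16,30,34] → ·
    (1,4)@(3, 9): e=[0,18,30] → █  [on edge]
    (2,4)@(5, 9): e=[16,6,26] → █
    (3,4)@(7, 9): e=[32,-6,22] → ·
    (1,5)@(3, 11): e=[-16,42,22] → ·
    (2,5)@(5, 11): e=[0,30,18] → █  [on edge]
    (3,5)@(7, 11): e=[16,18,14] → █
    (4,5)@(9, 11): e=[32,6,10] → █
    (5,5)@(11, 11): e=[48,-6,6] → ·
    (2,6)@(5, 13): e=[-16,54,10] → ·
    (3,6)@(7, 13): e=[0,42,6] → █  [on edge]
    (4,7)@(9, 15): e=[0,54,-6] → ·  [on edge]
    (5,8)@(11, 17): e=[0,66,-18] → ·  [on edge]
  covered (8 px):
    · · · · · · · · ·
    · · · · · · · · ·
    · · · · · · · · ·
    █ · · · · · · · ·
    · █ █ · · · · · ·
    · · █ █ █ · · · ·
    · · · █ █ · · · ·
    · · · · · · · · ·
    · · · · · · · · ·
T1:
  2·area = 48
  edge (0, 6)→(4, 4): d=(4,-2) top-left  bias=+0
  edge (4, 4)→(12, 12): d=(8,8) right/bottom  bias=-1
  edge (12, 12)→(0, 6): d=(-12,-6) top-left  bias=+0
    (0,0)@(1, 1): e=[-18,0,66] → ·  [on edge]
    (1,1)@(3, 3): e=[-6,0,54] → ·  [on edge]
    (1,2)@(3, 5): e=[2,16,30] → █
    (2,2)@(5, 5): e=[6,0,42] → ·  [on edge]
    (1,3)@(3, 7): e=[10,32,6] → █
    (2,3)@(5, 7): e=[14,16,18] → █
    (3,3)@(7, 7): e=[18,0,30] → ·  [on edge]
    (1,4)@(3, 9): e=[18,48,-18] → ·
    (2,4)@(5, 9): e=[22,32,-6] → ·
    (3,4)@(7, 9): e=[26,16,6] → █
    (4,4)@(9, 9): e=[30,0,18] → ·  [on edge]
    (3,5)@(7, 11): e=[34,32,-18] → ·
    (5,5)@(11, 11): e=[42,0,6] → ·  [on edge]
    (6,6)@(13, 13): e=[54,0,-6] → ·  [on edge]
    (7,7)@(15, 15): e=[66,0,-18] → ·  [on edge]
    (8,8)@(17, 17): e=[78,0,-30] → ·  [on edge]
  covered (4 px):
    · · · · · · · · ·
    · · · · · · · · ·
    · █ · · · · · · ·
    · █ █ · · · · · ·
    · · · █ · · · · ·
    · · · · · · · · ·
    · · · · · · · · ·
    · · · · · · · · ·
    · · · · · · · · ·
T2:
  2·area = 72
  edge (2, 2)→(12, 6): d=(10,4) right/bottom  bias=-1
  edge (12, 6)→(4, 10): d=(-8,4) right/bottom  bias=-1
  edge (4, 10)→(2, 2): d=(-2,-8) top-left  bias=+0
    (1,1)@(3, 3): e=[6,60,6] → █
    (2,1)@(5, 3): e=[-2,52,22] → ·
    (1,2)@(3, 5): e=[26,44,2] → █
    (2,2)@(5, 5): e=[18,36,18] → █
    (3,2)@(7, 5): e=[10,28,34] → █
    (4,2)@(9, 5): e=[2,20,50] → █
    (5,2)@(11, 5): e=[-6,12,66] → ·
    (1,3)@(3, 7): e=[46,28,-2] → ·
    (2,3)@(5, 7): e=[38,20,14] → █
    (5,3)@(11, 7): e=[14,-4,62] → ·
    (2,4)@(5, 9): e=[58,4,10] → █
    (3,4)@(7, 9): e=[50,-4,26] → ·
  covered (9 px):
    · · · · · · · · ·
    · █ · · · · · · ·
    · █ █ █ █ · · · ·
    · · █ █ █ · · · ·
    · · █ · · · · · ·
    · · · · · · · · ·
    · · · · · · · · ·
    · · · · · · · · ·
    · · · · · · · · ·
T3:
  2·area = 44
  edge (0, 0)→(6, 4): d=(6,4) right/bottom  bias=-1
  edge (6, 4)→(4, 10): d=(-2,6) right/bottom  bias=-1
  edge (4, 10)→(0, 0): d=(-4,-10) top-left  bias=+0
    (0,0)@(1, 1): e=[2,36,6] → █
    (1,0)@(3, 1): e=[-6,24,26] → ·
    (3,0)@(7, 1): e=[-22,0,66] → ·  [on edge]
    (0,1)@(1, 3): e=[14,32,-2] → ·
    (1,1)@(3, 3): e=[6,20,18] → █
    (2,1)@(5, 3): e=[-2,8,38] → ·
    (1,2)@(3, 5): e=[18,16,10] → █
    (2,2)@(5, 5): e=[10,4,30] → █
    (3,2)@(7, 5): e=[2,-8,50] → ·
    (1,3)@(3, 7): e=[30,12,2] → █
    (2,3)@(5, 7): e=[22,0,22] → ·  [on edge]
    (1,4)@(3, 9): e=[42,8,-6] → ·
    (1,6)@(3, 13): e=[66,0,-22] → ·  [on edge]
  covered (5 px):
    █ · · · · · · · ·
    · █ · · · · · · ·
    · █ █ · · · · · ·
    · █ · · · · · · ·
    · · · · · · · · ·
    · · · · · · · · ·
    · · · · · · · · ·
    · · · · · · · · ·
    · · · · · · · · ·

Result: [18,30,0]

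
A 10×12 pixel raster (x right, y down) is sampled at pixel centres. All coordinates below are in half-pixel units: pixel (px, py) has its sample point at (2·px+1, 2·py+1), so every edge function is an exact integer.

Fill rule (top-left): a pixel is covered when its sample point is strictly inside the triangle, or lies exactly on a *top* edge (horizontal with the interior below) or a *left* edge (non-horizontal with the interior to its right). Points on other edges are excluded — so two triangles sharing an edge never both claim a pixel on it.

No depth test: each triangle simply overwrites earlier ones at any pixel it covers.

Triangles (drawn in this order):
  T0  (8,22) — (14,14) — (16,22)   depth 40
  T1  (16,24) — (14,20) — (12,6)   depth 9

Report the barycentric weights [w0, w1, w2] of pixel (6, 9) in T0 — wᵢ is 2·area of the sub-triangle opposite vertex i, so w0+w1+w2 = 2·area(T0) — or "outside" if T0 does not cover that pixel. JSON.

T0:
  2·area = 64
  edge (8, 22)→(14, 14): d=(6,-8) top-left  bias=+0
  edge (14, 14)→(16, 22): d=(2,8) right/bottom  bias=-1
  edge (16, 22)→(8, 22): d=(-8,0) right/bottom  bias=-1
    (6,8)@(13, 17): e=[10,14,40] → X
    (7,8)@(15, 17): e=[26,-2,40] → .
    (5,9)@(11, 19): e=[6,34,24] → X
    (7,9)@(15, 19): e=[38,2,24] → X
    (8,9)@(17, 19): e=[54,-14,24] → .
    (4,10)@(9, 21): e=[2,54,8] → X
    (8,10)@(17, 21): e=[66,-10,8] → .
    (4,11)@(9, 23): e=[14,58,-8] → .
    (5,11)@(11, 23): e=[30,42,-8] → .
    (6,11)@(13, 23): e=[46,26,-8] → .
    (7,11)@(15, 23): e=[62,10,-8] → .
  covered (8 px):
    . . . . . . . . . .
    . . . . . . . . . .
    . . . . . . . . . .
    . . . . . . . . . .
    . . . . . . . . . .
    . . . . . . . . . .
    . . . . . . . . . .
    . . . . . . . . . .
    . . . . . . X . . .
    . . . . . X X X . .
    . . . . X X X X . .
    . . . . . . . . . .
T1:
  2·area = 20
  edge (16, 24)→(14, 20): d=(-2,-4) top-left  bias=+0
  edge (14, 20)→(12, 6): d=(-2,-14) top-left  bias=+0
  edge (12, 6)→(16, 24): d=(4,18) right/bottom  bias=-1
    (6,5)@(13, 11): e=[14,4,2] → X
    (7,5)@(15, 11): e=[22,32,-34] → .
    (6,6)@(13, 13): e=[10,0,10] → X  [on edge]
    (7,6)@(15, 13): e=[18,28,-26] → .
    (6,7)@(13, 15): e=[6,-4,18] → .
    (7,10)@(15, 21): e=[2,12,6] → X
    (8,10)@(17, 21): e=[10,40,-30] → .
    (7,11)@(15, 23): e=[-2,8,14] → .
  covered (3 px):
    . . . . . . . . . .
    . . . . . . . . . .
    . . . . . . . . . .
    . . . . . . . . . .
    . . . . . . . . . .
    . . . . . . X . . .
    . . . . . . X . . .
    . . . . . . . . . .
    . . . . . . . . . .
    . . . . . . . . . .
    . . . . . . . X . .
    . . . . . . . . . .

Final: [18,24,22]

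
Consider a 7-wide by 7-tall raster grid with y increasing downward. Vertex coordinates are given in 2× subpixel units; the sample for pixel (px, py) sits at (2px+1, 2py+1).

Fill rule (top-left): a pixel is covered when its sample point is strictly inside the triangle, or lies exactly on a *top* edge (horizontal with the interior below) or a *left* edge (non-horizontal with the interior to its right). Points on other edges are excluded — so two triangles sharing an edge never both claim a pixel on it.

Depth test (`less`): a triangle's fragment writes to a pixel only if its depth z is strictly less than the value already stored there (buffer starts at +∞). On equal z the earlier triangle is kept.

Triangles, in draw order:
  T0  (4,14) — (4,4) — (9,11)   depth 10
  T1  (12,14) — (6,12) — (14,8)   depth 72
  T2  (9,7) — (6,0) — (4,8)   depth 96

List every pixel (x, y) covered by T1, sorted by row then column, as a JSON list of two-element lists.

T0:
  2·area = 50
  edge (4, 14)→(4, 4): d=(0,-10) top-left  bias=+0
  edge (4, 4)→(9, 11): d=(5,7) right/bottom  bias=-1
  edge (9, 11)→(4, 14): d=(-5,3) right/bottom  bias=-1
    (2,3)@(5, 7): e=[10,8,32] → █
    (3,3)@(7, 7): e=[30,-6,26] → ·
    (2,4)@(5, 9): e=[10,18,22] → █
    (3,4)@(7, 9): e=[30,4,16] → █
    (4,4)@(9, 9): e=[50,-10,10] → ·
    (2,5)@(5, 11): e=[10,28,12] → █
    (4,5)@(9, 11): e=[50,0,0] → ·  [on edge]
    (2,6)@(5, 13): e=[10,38,2] → █
    (3,6)@(7, 13): e=[30,24,-4] → ·
  covered (6 px):
    · · · · · · ·
    · · · · · · ·
    · · · · · · ·
    · · █ · · · ·
    · · █ █ · · ·
    · · █ █ · · ·
    · · █ · · · ·
T1:
  2·area = 40
  edge (12, 14)→(6, 12): d=(-6,-2) top-left  bias=+0
  edge (6, 12)→(14, 8): d=(8,-4) top-left  bias=+0
  edge (14, 8)→(12, 14): d=(-2,6) right/bottom  bias=-1
    (6,4)@(13, 9): e=[32,4,4] → █
    (1,5)@(3, 11): e=[0,-20,60] → ·  [on edge]
    (4,5)@(9, 11): e=[12,4,24] → █
    (5,5)@(11, 11): e=[16,12,12] → █
    (6,5)@(13, 11): e=[20,20,0] → ·  [on edge]
    (4,6)@(9, 13): e=[0,20,20] → █  [on edge]
    (6,6)@(13, 13): e=[8,36,-4] → ·
  covered (5 px):
    · · · · · · ·
    · · · · · · ·
    · · · · · · ·
    · · · · · · ·
    · · · · · · █
    · · · · █ █ ·
    · · · · █ █ ·
T2:
  2·area = 38  (B↔C swapped to make it positive)
  edge (9, 7)→(4, 8): d=(-5,1) right/bottom  bias=-1
  edge (4, 8)→(6, 0): d=(2,-8) top-left  bias=+0
  edge (6, 0)→(9, 7): d=(3,7) right/bottom  bias=-1
    (3,1)@(7, 3): e=[22,14,2] → █
    (4,1)@(9, 3): e=[20,30,-12] → ·
    (2,2)@(5, 5): e=[14,2,22] → █
    (4,2)@(9, 5): e=[10,34,-6] → ·
    (2,3)@(5, 7): e=[4,6,28] → █
    (4,3)@(9, 7): e=[0,38,0] → ·  [on edge]
    (2,4)@(5, 9): e=[-6,10,34] → ·
    (3,4)@(7, 9): e=[-8,26,20] → ·
  covered (5 px):
    · · · · · · ·
    · · · █ · · ·
    · · █ █ · · ·
    · · █ █ · · ·
    · · · · · · ·
    · · · · · · ·
    · · · · · · ·

Answer: [[6,4],[4,5],[5,5],[4,6],[5,6]]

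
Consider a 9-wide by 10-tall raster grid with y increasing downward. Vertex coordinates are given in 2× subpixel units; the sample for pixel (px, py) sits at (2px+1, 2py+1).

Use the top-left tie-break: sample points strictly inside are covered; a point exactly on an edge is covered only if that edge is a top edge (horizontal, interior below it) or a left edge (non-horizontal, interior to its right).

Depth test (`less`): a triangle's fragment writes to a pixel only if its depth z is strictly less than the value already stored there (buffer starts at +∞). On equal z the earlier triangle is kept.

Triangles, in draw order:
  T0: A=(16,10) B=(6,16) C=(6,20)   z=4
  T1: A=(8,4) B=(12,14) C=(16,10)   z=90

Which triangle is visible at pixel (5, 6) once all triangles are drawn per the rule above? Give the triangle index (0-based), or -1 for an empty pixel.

T0:
  2·area = 40  (B↔C swapped to make it positive)
  edge (16, 10)→(6, 20): d=(-10,10) right/bottom  bias=-1
  edge (6, 20)→(6, 16): d=(0,-4) top-left  bias=+0
  edge (6, 16)→(16, 10): d=(10,-6) top-left  bias=+0
    (8,4)@(17, 9): e=[0,44,-4] → ·  [on edge]
    (7,5)@(15, 11): e=[0,36,4] → ·  [on edge]
    (5,6)@(11, 13): e=[20,20,0] → #  [on edge]
    (6,6)@(13, 13): e=[0,28,12] → ·  [on edge]
    (4,7)@(9, 15): e=[20,12,8] → #
    (5,7)@(11, 15): e=[0,20,20] → ·  [on edge]
    (3,8)@(7, 17): e=[20,4,16] → #
    (4,8)@(9, 17): e=[0,12,28] → ·  [on edge]
    (0,9)@(1, 19): e=[60,-20,0] → ·  [on edge]
    (3,9)@(7, 19): e=[0,4,36] → ·  [on edge]
  covered (3 px):
    · · · · · · · · ·
    · · · · · · · · ·
    · · · · · · · · ·
    · · · · · · · · ·
    · · · · · · · · ·
    · · · · · · · · ·
    · · · · · # · · ·
    · · · · # · · · ·
    · · · # · · · · ·
    · · · · · · · · ·
T1:
  2·area = 56  (B↔C swapped to make it positive)
  edge (8, 4)→(16, 10): d=(8,6) right/bottom  bias=-1
  edge (16, 10)→(12, 14): d=(-4,4) right/bottom  bias=-1
  edge (12, 14)→(8, 4): d=(-4,-10) top-left  bias=+0
    (4,2)@(9, 5): e=[2,48,6] → #
    (5,2)@(11, 5): e=[-10,40,26] → ·
    (4,3)@(9, 7): e=[18,40,-2] → ·
    (5,3)@(11, 7): e=[6,32,18] → #
    (6,3)@(13, 7): e=[-6,24,38] → ·
    (5,4)@(11, 9): e=[22,24,10] → #
    (6,4)@(13, 9): e=[10,16,30] → #
    (7,4)@(15, 9): e=[-2,8,50] → ·
    (8,4)@(17, 9): e=[-14,0,70] → ·  [on edge]
    (5,5)@(11, 11): e=[38,16,2] → #
    (7,5)@(15, 11): e=[14,0,42] → ·  [on edge]
    (5,6)@(11, 13): e=[54,8,-6] → ·
    (6,6)@(13, 13): e=[42,0,14] → ·  [on edge]
    (5,7)@(11, 15): e=[70,0,-14] → ·  [on edge]
    (4,8)@(9, 17): e=[98,0,-42] → ·  [on edge]
    (3,9)@(7, 19): e=[126,0,-70] → ·  [on edge]
  covered (6 px):
    · · · · · · · · ·
    · · · · · · · · ·
    · · · · # · · · ·
    · · · · · # · · ·
    · · · · · # # · ·
    · · · · · # # · ·
    · · · · · · · · ·
    · · · · · · · · ·
    · · · · · · · · ·
    · · · · · · · · ·

Z-buffer (winner per pixel, '.' = empty):
  . . . . . . . . .
  . . . . . . . . .
  . . . . 1 . . . .
  . . . . . 1 . . .
  . . . . . 1 1 . .
  . . . . . 1 1 . .
  . . . . . 0 . . .
  . . . . 0 . . . .
  . . . 0 . . . . .
  . . . . . . . . .

Final: 0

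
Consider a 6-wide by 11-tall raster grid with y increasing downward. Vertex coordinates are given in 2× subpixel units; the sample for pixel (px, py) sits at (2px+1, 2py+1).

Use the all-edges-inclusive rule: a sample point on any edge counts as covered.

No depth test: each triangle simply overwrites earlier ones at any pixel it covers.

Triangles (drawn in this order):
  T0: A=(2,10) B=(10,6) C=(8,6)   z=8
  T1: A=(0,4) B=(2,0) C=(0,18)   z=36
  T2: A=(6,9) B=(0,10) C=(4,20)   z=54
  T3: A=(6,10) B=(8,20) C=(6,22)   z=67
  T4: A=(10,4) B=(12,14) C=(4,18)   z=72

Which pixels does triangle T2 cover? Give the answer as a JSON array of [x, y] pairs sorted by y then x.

T0:
  2·area = 8  (B↔C swapped to make it positive)
  edge (2, 10)→(8, 6): d=(6,-4) inclusive
  edge (8, 6)→(10, 6): d=(2,0) inclusive
  edge (10, 6)→(2, 10): d=(-8,4) inclusive
    (3,3)@(7, 7): e=[2,2,4] → X
    (4,3)@(9, 7): e=[10,2,-4] → .
    (3,4)@(7, 9): e=[14,6,-12] → .
  covered (1 px):
    . . . . . .
    . . . . . .
    . . . . . .
    . . . X . .
    . . . . . .
    . . . . . .
    . . . . . .
    . . . . . .
    . . . . . .
    . . . . . .
    . . . . . .
T1:
  2·area = 28
  edge (0, 4)→(2, 0): d=(2,-4) inclusive
  edge (2, 0)→(0, 18): d=(-2,18) inclusive
  edge (0, 18)→(0, 4): d=(0,-14) inclusive
    (0,1)@(1, 3): e=[2,12,14] → X
    (1,1)@(3, 3): e=[10,-24,42] → .
    (0,2)@(1, 5): e=[6,8,14] → X
    (1,2)@(3, 5): e=[14,-28,42] → .
    (0,3)@(1, 7): e=[10,4,14] → X
    (1,3)@(3, 7): e=[18,-32,42] → .
    (0,4)@(1, 9): e=[14,0,14] → X  [on edge]
    (1,4)@(3, 9): e=[22,-36,42] → .
    (0,5)@(1, 11): e=[18,-4,14] → .
  covered (4 px):
    . . . . . .
    X . . . . .
    X . . . . .
    X . . . . .
    X . . . . .
    . . . . . .
    . . . . . .
    . . . . . .
    . . . . . .
    . . . . . .
    . . . . . .
T2:
  2·area = 64  (B↔C swapped to make it positive)
  edge (6, 9)→(4, 20): d=(-2,11) inclusive
  edge (4, 20)→(0, 10): d=(-4,-10) inclusive
  edge (0, 10)→(6, 9): d=(6,-1) inclusive
    (0,5)@(1, 11): e=[51,6,7] → X
    (1,5)@(3, 11): e=[29,26,9] → X
    (2,5)@(5, 11): e=[7,46,11] → X
    (3,5)@(7, 11): e=[-15,66,13] → .
    (0,6)@(1, 13): e=[47,-2,19] → .
    (1,6)@(3, 13): e=[25,18,21] → X
    (3,6)@(7, 13): e=[-19,58,25] → .
    (1,7)@(3, 15): e=[21,10,33] → X
    (2,7)@(5, 15): e=[-1,30,35] → .
    (1,8)@(3, 17): e=[17,2,45] → X
    (2,8)@(5, 17): e=[-5,22,47] → .
    (1,9)@(3, 19): e=[13,-6,57] → .
  covered (7 px):
    . . . . . .
    . . . . . .
    . . . . . .
    . . . . . .
    . . . . . .
    X X X . . .
    . X X . . .
    . X . . . .
    . X . . . .
    . . . . . .
    . . . . . .
T3:
  2·area = 24
  edge (6, 10)→(8, 20): d=(2,10) inclusive
  edge (8, 20)→(6, 22): d=(-2,2) inclusive
  edge (6, 22)→(6, 10): d=(0,-12) inclusive
    (2,2)@(5, 5): e=[0,36,-12] → .  [on edge]
    (3,7)@(7, 15): e=[0,12,12] → X  [on edge]
    (4,7)@(9, 15): e=[-20,8,36] → .
    (3,8)@(7, 17): e=[4,8,12] → X
    (4,8)@(9, 17): e=[-16,4,36] → .
    (5,8)@(11, 17): e=[-36,0,60] → .  [on edge]
    (3,9)@(7, 19): e=[8,4,12] → X
    (4,9)@(9, 19): e=[-12,0,36] → .  [on edge]
    (3,10)@(7, 21): e=[12,0,12] → X  [on edge]
    (4,10)@(9, 21): e=[-8,-4,36] → .
  covered (4 px):
    . . . . . .
    . . . . . .
    . . . . . .
    . . . . . .
    . . . . . .
    . . . . . .
    . . . . . .
    . . . X . .
    . . . X . .
    . . . X . .
    . . . X . .
T4:
  2·area = 88
  edge (10, 4)→(12, 14): d=(2,10) inclusive
  edge (12, 14)→(4, 18): d=(-8,4) inclusive
  edge (4, 18)→(10, 4): d=(6,-14) inclusive
    (4,3)@(9, 7): e=[16,68,4] → X
    (5,3)@(11, 7): e=[-4,60,32] → .
    (4,4)@(9, 9): e=[20,52,16] → X
    (5,4)@(11, 9): e=[0,44,44] → X  [on edge]
    (3,5)@(7, 11): e=[44,44,0] → X  [on edge]
    (3,6)@(7, 13): e=[48,28,12] → X
    (3,7)@(7, 15): e=[52,12,24] → X
    (5,7)@(11, 15): e=[12,-4,80] → .
    (2,8)@(5, 17): e=[76,4,8] → X
    (3,8)@(7, 17): e=[56,-4,36] → .
    (4,8)@(9, 17): e=[36,-12,64] → .
    (2,9)@(5, 19): e=[80,-12,20] → .
  covered (12 px):
    . . . . . .
    . . . . . .
    . . . . . .
    . . . . X .
    . . . . X X
    . . . X X X
    . . . X X X
    . . . X X .
    . . X . . .
    . . . . . .
    . . . . . .

Result: [[0,5],[1,5],[2,5],[1,6],[2,6],[1,7],[1,8]]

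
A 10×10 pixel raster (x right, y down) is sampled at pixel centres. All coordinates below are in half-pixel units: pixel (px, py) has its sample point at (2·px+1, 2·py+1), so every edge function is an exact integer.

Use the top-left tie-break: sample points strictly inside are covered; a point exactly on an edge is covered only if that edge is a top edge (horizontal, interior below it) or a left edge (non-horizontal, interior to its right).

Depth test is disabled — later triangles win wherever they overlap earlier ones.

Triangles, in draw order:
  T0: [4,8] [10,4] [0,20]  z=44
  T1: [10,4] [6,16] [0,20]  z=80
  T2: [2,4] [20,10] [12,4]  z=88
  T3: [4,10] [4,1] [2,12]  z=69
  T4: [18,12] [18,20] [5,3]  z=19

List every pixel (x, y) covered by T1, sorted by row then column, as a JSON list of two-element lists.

T0:
  2·area = 56
  edge (4, 8)→(10, 4): d=(6,-4) top-left  bias=+0
  edge (10, 4)→(0, 20): d=(-10,16) right/bottom  bias=-1
  edge (0, 20)→(4, 8): d=(4,-12) top-left  bias=+0
    (2,2)@(5, 5): e=[-14,70,0] → ·  [on edge]
    (4,2)@(9, 5): e=[2,6,48] → #
    (5,2)@(11, 5): e=[10,-26,72] → ·
    (3,3)@(7, 7): e=[6,18,32] → #
    (4,3)@(9, 7): e=[14,-14,56] → ·
    (2,4)@(5, 9): e=[10,30,16] → #
    (3,4)@(7, 9): e=[18,-2,40] → ·
    (1,5)@(3, 11): e=[14,42,0] → #  [on edge]
    (3,5)@(7, 11): e=[30,-22,48] → ·
    (1,6)@(3, 13): e=[26,22,8] → #
    (2,6)@(5, 13): e=[34,-10,32] → ·
    (1,7)@(3, 15): e=[38,2,16] → #
    (0,8)@(1, 17): e=[42,14,0] → #  [on edge]
  covered (8 px):
    · · · · · · · · · ·
    · · · · · · · · · ·
    · · · · # · · · · ·
    · · · # · · · · · ·
    · · # · · · · · · ·
    · # # · · · · · · ·
    · # · · · · · · · ·
    · # · · · · · · · ·
    # · · · · · · · · ·
    · · · · · · · · · ·
T1:
  2·area = 56
  edge (10, 4)→(6, 16): d=(-4,12) right/bottom  bias=-1
  edge (6, 16)→(0, 20): d=(-6,4) right/bottom  bias=-1
  edge (0, 20)→(10, 4): d=(10,-16) top-left  bias=+0
    (5,0)@(11, 1): e=[0,70,-14] → ·  [on edge]
    (4,3)@(9, 7): e=[0,42,14] → ·  [on edge]
    (3,4)@(7, 9): e=[16,38,2] → #
    (4,4)@(9, 9): e=[-8,30,34] → ·
    (3,5)@(7, 11): e=[8,26,22] → #
    (4,5)@(9, 11): e=[-16,18,54] → ·
    (2,6)@(5, 13): e=[24,22,10] → #
    (3,6)@(7, 13): e=[0,14,42] → ·  [on edge]
    (2,7)@(5, 15): e=[16,10,30] → #
    (3,7)@(7, 15): e=[-8,2,62] → ·
    (1,8)@(3, 17): e=[32,6,18] → #
    (2,8)@(5, 17): e=[8,-2,50] → ·
    (2,9)@(5, 19): e=[0,-14,70] → ·  [on edge]
  covered (6 px):
    · · · · · · · · · ·
    · · · · · · · · · ·
    · · · · · · · · · ·
    · · · · · · · · · ·
    · · · # · · · · · ·
    · · · # · · · · · ·
    · · # · · · · · · ·
    · · # · · · · · · ·
    · # · · · · · · · ·
    # · · · · · · · · ·
T2:
  2·area = 60  (B↔C swapped to make it positive)
  edge (2, 4)→(12, 4): d=(10,0) top-left  bias=+0
  edge (12, 4)→(20, 10): d=(8,6) right/bottom  bias=-1
  edge (20, 10)→(2, 4): d=(-18,-6) top-left  bias=+0
    (2,2)@(5, 5): e=[10,50,0] → #  [on edge]
    (3,2)@(7, 5): e=[10,38,12] → #
    (4,2)@(9, 5): e=[10,26,24] → #
    (5,2)@(11, 5): e=[10,14,36] → #
    (6,2)@(13, 5): e=[10,2,48] → #
    (7,2)@(15, 5): e=[10,-10,60] → ·
    (2,3)@(5, 7): e=[30,66,-36] → ·
    (3,3)@(7, 7): e=[30,54,-24] → ·
    (4,3)@(9, 7): e=[30,42,-12] → ·
    (5,3)@(11, 7): e=[30,30,0] → #  [on edge]
    (7,3)@(15, 7): e=[30,6,24] → #
    (8,3)@(17, 7): e=[30,-6,36] → ·
    (8,4)@(17, 9): e=[50,10,0] → #  [on edge]
  covered (9 px):
    · · · · · · · · · ·
    · · · · · · · · · ·
    · · # # # # # · · ·
    · · · · · # # # · ·
    · · · · · · · · # ·
    · · · · · · · · · ·
    · · · · · · · · · ·
    · · · · · · · · · ·
    · · · · · · · · · ·
    · · · · · · · · · ·
T3:
  2·area = 18  (B↔C swapped to make it positive)
  edge (4, 10)→(2, 12): d=(-2,2) right/bottom  bias=-1
  edge (2, 12)→(4, 1): d=(2,-11) top-left  bias=+0
  edge (4, 1)→(4, 10): d=(0,9) right/bottom  bias=-1
    (6,0)@(13, 1): e=[0,99,-81] → ·  [on edge]
    (5,1)@(11, 3): e=[0,81,-63] → ·  [on edge]
    (4,2)@(9, 5): e=[0,63,-45] → ·  [on edge]
    (1,3)@(3, 7): e=[8,1,9] → #
    (2,3)@(5, 7): e=[4,23,-9] → ·
    (3,3)@(7, 7): e=[0,45,-27] → ·  [on edge]
    (1,4)@(3, 9): e=[4,5,9] → #
    (2,4)@(5, 9): e=[0,27,-9] → ·  [on edge]
    (1,5)@(3, 11): e=[0,9,9] → ·  [on edge]
    (0,6)@(1, 13): e=[0,-9,27] → ·  [on edge]
  covered (2 px):
    · · · · · · · · · ·
    · · · · · · · · · ·
    · · · · · · · · · ·
    · # · · · · · · · ·
    · # · · · · · · · ·
    · · · · · · · · · ·
    · · · · · · · · · ·
    · · · · · · · · · ·
    · · · · · · · · · ·
    · · · · · · · · · ·
T4:
  2·area = 104
  edge (18, 12)→(18, 20): d=(0,8) right/bottom  bias=-1
  edge (18, 20)→(5, 3): d=(-13,-17) top-left  bias=+0
  edge (5, 3)→(18, 12): d=(13,9) right/bottom  bias=-1
    (2,1)@(5, 3): e=[104,0,0] → ·  [on edge]
    (3,2)@(7, 5): e=[88,8,8] → #
    (4,2)@(9, 5): e=[72,42,-10] → ·
    (3,3)@(7, 7): e=[88,-18,34] → ·
    (4,3)@(9, 7): e=[72,16,16] → #
    (5,3)@(11, 7): e=[56,50,-2] → ·
    (4,4)@(9, 9): e=[72,-10,42] → ·
    (5,4)@(11, 9): e=[56,24,24] → #
    (6,4)@(13, 9): e=[40,58,6] → #
    (7,4)@(15, 9): e=[24,92,-12] → ·
    (5,5)@(11, 11): e=[56,-2,50] → ·
    (6,5)@(13, 11): e=[40,32,32] → #
  covered (12 px):
    · · · · · · · · · ·
    · · · · · · · · · ·
    · · · # · · · · · ·
    · · · · # · · · · ·
    · · · · · # # · · ·
    · · · · · · # # · ·
    · · · · · · # # # ·
    · · · · · · · # # ·
    · · · · · · · · # ·
    · · · · · · · · · ·

Answer: [[3,4],[3,5],[2,6],[2,7],[1,8],[0,9]]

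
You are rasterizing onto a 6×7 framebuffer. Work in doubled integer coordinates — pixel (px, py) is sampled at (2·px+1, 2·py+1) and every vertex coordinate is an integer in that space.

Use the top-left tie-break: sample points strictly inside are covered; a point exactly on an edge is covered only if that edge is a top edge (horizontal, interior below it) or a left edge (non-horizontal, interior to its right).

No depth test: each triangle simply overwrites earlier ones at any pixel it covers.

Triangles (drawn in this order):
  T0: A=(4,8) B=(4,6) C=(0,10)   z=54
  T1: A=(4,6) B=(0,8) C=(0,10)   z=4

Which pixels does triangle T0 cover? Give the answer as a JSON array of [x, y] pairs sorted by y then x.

T0:
  2·area = 8  (B↔C swapped to make it positive)
  edge (4, 8)→(0, 10): d=(-4,2) right/bottom  bias=-1
  edge (0, 10)→(4, 6): d=(4,-4) top-left  bias=+0
  edge (4, 6)→(4, 8): d=(0,2) right/bottom  bias=-1
    (4,0)@(9, 1): e=[18,0,-10] → .  [on edge]
    (3,1)@(7, 3): e=[14,0,-6] → .  [on edge]
    (2,2)@(5, 5): e=[10,0,-2] → .  [on edge]
    (1,3)@(3, 7): e=[6,0,2] → X  [on edge]
    (2,3)@(5, 7): e=[2,8,-2] → .
    (0,4)@(1, 9): e=[2,0,6] → X  [on edge]
    (1,4)@(3, 9): e=[-2,8,2] → .
    (0,5)@(1, 11): e=[-6,8,6] → .
  covered (2 px):
    . . . . . .
    . . . . . .
    . . . . . .
    . X . . . .
    X . . . . .
    . . . . . .
    . . . . . .
T1:
  2·area = 8  (B↔C swapped to make it positive)
  edge (4, 6)→(0, 10): d=(-4,4) right/bottom  bias=-1
  edge (0, 10)→(0, 8): d=(0,-2) top-left  bias=+0
  edge (0, 8)→(4, 6): d=(4,-2) top-left  bias=+0
    (4,0)@(9, 1): e=[0,18,-10] → .  [on edge]
    (3,1)@(7, 3): e=[0,14,-6] → .  [on edge]
    (2,2)@(5, 5): e=[0,10,-2] → .  [on edge]
    (1,3)@(3, 7): e=[0,6,2] → .  [on edge]
    (0,4)@(1, 9): e=[0,2,6] → .  [on edge]
  covered (0 px):
    . . . . . .
    . . . . . .
    . . . . . .
    . . . . . .
    . . . . . .
    . . . . . .
    . . . . . .

Answer: [[1,3],[0,4]]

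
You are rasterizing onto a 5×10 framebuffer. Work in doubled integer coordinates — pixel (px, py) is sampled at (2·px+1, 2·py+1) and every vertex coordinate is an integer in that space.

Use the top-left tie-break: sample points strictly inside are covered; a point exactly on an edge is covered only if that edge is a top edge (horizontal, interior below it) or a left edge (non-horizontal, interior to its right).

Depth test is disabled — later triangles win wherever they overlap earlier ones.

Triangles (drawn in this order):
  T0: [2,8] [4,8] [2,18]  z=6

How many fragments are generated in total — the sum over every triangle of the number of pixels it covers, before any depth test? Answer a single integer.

T0:
  2·area = 20
  edge (2, 8)→(4, 8): d=(2,0) top-left  bias=+0
  edge (4, 8)→(2, 18): d=(-2,10) right/bottom  bias=-1
  edge (2, 18)→(2, 8): d=(0,-10) top-left  bias=+0
    (2,1)@(5, 3): e=[-10,0,30] → ·  [on edge]
    (1,4)@(3, 9): e=[2,8,10] → █
    (2,4)@(5, 9): e=[2,-12,30] → ·
    (1,5)@(3, 11): e=[6,4,10] → █
    (2,5)@(5, 11): e=[6,-16,30] → ·
    (1,6)@(3, 13): e=[10,0,10] → ·  [on edge]
  covered (2 px):
    · · · · ·
    · · · · ·
    · · · · ·
    · · · · ·
    · █ · · ·
    · █ · · ·
    · · · · ·
    · · · · ·
    · · · · ·
    · · · · ·

Answer: 2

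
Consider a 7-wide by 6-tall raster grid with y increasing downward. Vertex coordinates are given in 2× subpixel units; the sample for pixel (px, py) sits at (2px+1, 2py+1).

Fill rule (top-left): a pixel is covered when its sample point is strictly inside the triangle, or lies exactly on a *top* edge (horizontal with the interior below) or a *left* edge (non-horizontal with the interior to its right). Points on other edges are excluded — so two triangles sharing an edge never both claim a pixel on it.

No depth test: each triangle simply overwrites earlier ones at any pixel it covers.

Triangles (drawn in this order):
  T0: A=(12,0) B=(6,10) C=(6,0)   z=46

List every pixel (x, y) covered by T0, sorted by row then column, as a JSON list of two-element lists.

T0:
  2·area = 60
  edge (12, 0)→(6, 10): d=(-6,10) right/bottom  bias=-1
  edge (6, 10)→(6, 0): d=(0,-10) top-left  bias=+0
  edge (6, 0)→(12, 0): d=(6,0) top-left  bias=+0
    (3,0)@(7, 1): e=[44,10,6] → #
    (4,0)@(9, 1): e=[24,30,6] → #
    (5,0)@(11, 1): e=[4,50,6] → #
    (6,0)@(13, 1): e=[-16,70,6] → ·
    (3,1)@(7, 3): e=[32,10,18] → #
    (5,1)@(11, 3): e=[-8,50,18] → ·
    (3,2)@(7, 5): e=[20,10,30] → #
    (4,2)@(9, 5): e=[0,30,30] → ·  [on edge]
    (3,3)@(7, 7): e=[8,10,42] → #
    (4,3)@(9, 7): e=[-12,30,42] → ·
    (3,4)@(7, 9): e=[-4,10,54] → ·
  covered (7 px):
    · · · # # # ·
    · · · # # · ·
    · · · # · · ·
    · · · # · · ·
    · · · · · · ·
    · · · · · · ·

Result: [[3,0],[4,0],[5,0],[3,1],[4,1],[3,2],[3,3]]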